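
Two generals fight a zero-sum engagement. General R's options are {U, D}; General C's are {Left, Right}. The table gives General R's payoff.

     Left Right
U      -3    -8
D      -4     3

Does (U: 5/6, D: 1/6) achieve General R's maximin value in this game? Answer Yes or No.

No

Against Left this mix gives (5/6)·(-3) + (1/6)·(-4) = -19/6.
Against Right this mix gives (5/6)·(-8) + (1/6)·3 = -37/6.
General C will play Right, holding General R to -37/6. Shifting weight toward the row that does better against Right would raise this floor (the equalizing mix achieves -41/12 against both Right and Left), so the proposed strategy is not optimal.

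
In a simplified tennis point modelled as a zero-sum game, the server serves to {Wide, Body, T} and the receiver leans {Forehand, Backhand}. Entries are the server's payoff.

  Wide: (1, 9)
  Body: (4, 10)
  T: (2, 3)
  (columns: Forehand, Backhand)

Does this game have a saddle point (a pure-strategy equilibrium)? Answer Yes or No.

Row minima: Wide → 1, Body → 4, T → 2; maximin = 4.
Column maxima: Forehand → 4, Backhand → 10; minimax = 4.
maximin = minimax = 4, so a saddle point exists.

Yes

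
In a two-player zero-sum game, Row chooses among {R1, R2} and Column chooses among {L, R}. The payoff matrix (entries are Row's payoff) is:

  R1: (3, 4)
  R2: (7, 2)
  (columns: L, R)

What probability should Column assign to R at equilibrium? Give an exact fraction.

2/3

Row minima: R1 → 3, R2 → 2; maximin = 3.
Column maxima: L → 7, R → 4; minimax = 4.
3 ≠ 4, so there is no saddle point; optimal play is mixed.
Let Row play R1 with probability p. Expected payoff against L: 3p + 7(1−p) = −4p + 7; against R: 4p + 2(1−p) = 2p + 2.
Setting these equal: −4p + 7 = 2p + 2 ⇒ −6p = -5 ⇒ p = 5/6, and the value is (-4)·(5/6) + 7 = 11/3.
For Column: with q = P(L), equating R1's and R2's payoffs gives −q + 4 = 5q + 2 ⇒ q = 1/3.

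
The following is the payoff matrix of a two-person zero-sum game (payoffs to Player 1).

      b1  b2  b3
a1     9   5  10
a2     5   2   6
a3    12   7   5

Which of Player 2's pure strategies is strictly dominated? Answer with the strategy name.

b2 holds Player 1's payoff strictly below b1 in every row: 5 < 9, 2 < 5, 7 < 12.
So b1 is strictly dominated for Player 2.

b1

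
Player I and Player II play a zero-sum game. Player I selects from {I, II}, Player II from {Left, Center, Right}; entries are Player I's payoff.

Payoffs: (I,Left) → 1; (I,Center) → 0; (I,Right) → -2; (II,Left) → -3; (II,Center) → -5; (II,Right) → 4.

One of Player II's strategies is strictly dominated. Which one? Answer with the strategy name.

Left

Center holds Player I's payoff strictly below Left in every row: 0 < 1, -5 < -3.
So Left is strictly dominated for Player II.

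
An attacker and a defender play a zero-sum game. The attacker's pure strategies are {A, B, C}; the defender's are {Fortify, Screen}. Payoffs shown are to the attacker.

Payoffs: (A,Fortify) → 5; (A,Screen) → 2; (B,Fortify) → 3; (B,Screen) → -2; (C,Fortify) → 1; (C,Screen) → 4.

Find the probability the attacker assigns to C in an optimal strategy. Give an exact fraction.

1/2

Row minima: A → 2, B → -2, C → 1; maximin = 2.
Column maxima: Fortify → 5, Screen → 4; minimax = 4.
2 ≠ 4, so there is no saddle point; optimal play is mixed.
B is strictly dominated by A, so the attacker never plays it.
On the remaining 2×2 (A, C vs Fortify, Screen):
Let the attacker play A with probability p. Expected payoff against Fortify: 5p + 1(1−p) = 4p + 1; against Screen: 2p + 4(1−p) = −2p + 4.
Setting these equal: 4p + 1 = −2p + 4 ⇒ 6p = 3 ⇒ p = 1/2, and the value is (4)·(1/2) + 1 = 3.
For the defender: with q = P(Fortify), equating A's and C's payoffs gives 3q + 2 = −3q + 4 ⇒ q = 1/3.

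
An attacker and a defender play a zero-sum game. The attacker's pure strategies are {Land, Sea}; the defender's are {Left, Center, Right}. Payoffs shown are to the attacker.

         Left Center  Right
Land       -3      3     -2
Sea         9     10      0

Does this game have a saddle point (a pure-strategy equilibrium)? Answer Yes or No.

Yes

Row minima: Land → -3, Sea → 0; maximin = 0.
Column maxima: Left → 9, Center → 10, Right → 0; minimax = 0.
maximin = minimax = 0, so a saddle point exists.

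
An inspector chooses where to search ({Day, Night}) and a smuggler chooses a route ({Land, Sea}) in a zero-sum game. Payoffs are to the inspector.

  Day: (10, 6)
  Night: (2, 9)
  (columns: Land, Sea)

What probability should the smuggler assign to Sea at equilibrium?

Row minima: Day → 6, Night → 2; maximin = 6.
Column maxima: Land → 10, Sea → 9; minimax = 9.
6 ≠ 9, so there is no saddle point; optimal play is mixed.
Let the inspector play Day with probability p. Expected payoff against Land: 10p + 2(1−p) = 8p + 2; against Sea: 6p + 9(1−p) = −3p + 9.
Setting these equal: 8p + 2 = −3p + 9 ⇒ 11p = 7 ⇒ p = 7/11, and the value is (8)·(7/11) + 2 = 78/11.
For the smuggler: with q = P(Land), equating Day's and Night's payoffs gives 4q + 6 = −7q + 9 ⇒ q = 3/11.

8/11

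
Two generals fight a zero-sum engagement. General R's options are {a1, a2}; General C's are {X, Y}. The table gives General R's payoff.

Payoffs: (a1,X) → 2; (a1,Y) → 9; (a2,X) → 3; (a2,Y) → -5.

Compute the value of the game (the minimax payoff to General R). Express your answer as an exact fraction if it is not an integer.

37/15

Row minima: a1 → 2, a2 → -5; maximin = 2.
Column maxima: X → 3, Y → 9; minimax = 3.
2 ≠ 3, so there is no saddle point; optimal play is mixed.
Let General R play a1 with probability p. Expected payoff against X: 2p + 3(1−p) = −p + 3; against Y: 9p + (-5)(1−p) = 14p − 5.
Setting these equal: −p + 3 = 14p − 5 ⇒ −15p = -8 ⇒ p = 8/15, and the value is (-1)·(8/15) + 3 = 37/15.
For General C: with q = P(X), equating a1's and a2's payoffs gives −7q + 9 = 8q − 5 ⇒ q = 14/15.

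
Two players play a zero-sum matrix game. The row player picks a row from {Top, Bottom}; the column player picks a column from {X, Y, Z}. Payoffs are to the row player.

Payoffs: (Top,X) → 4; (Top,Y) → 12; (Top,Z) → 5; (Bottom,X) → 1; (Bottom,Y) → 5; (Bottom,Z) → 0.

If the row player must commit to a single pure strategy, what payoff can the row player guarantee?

4

Row minima: Top → 4, Bottom → 0.
The best of these is 4.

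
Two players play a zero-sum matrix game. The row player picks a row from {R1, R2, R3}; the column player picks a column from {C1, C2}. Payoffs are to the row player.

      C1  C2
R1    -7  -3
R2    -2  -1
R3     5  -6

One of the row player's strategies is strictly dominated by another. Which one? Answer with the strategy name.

R1

R2 gives a strictly higher payoff than R1 against every column: -2 > -7, -1 > -3.
So R1 is strictly dominated and the row player never plays it.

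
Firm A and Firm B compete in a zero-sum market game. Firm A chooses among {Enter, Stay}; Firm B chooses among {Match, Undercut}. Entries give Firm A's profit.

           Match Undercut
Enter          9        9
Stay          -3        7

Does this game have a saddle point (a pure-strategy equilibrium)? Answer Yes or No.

Yes

Row minima: Enter → 9, Stay → -3; maximin = 9.
Column maxima: Match → 9, Undercut → 9; minimax = 9.
maximin = minimax = 9, so a saddle point exists.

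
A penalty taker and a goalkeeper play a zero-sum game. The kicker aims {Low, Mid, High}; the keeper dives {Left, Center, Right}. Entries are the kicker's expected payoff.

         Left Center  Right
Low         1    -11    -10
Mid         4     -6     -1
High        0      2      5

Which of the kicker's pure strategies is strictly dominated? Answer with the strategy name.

Mid gives a strictly higher payoff than Low against every column: 4 > 1, -6 > -11, -1 > -10.
So Low is strictly dominated and the kicker never plays it.

Low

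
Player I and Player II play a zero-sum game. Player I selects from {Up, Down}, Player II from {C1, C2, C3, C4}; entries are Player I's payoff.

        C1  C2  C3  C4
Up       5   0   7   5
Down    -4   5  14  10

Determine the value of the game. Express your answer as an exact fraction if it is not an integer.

Row minima: Up → 0, Down → -4; maximin = 0.
Column maxima: C1 → 5, C2 → 5, C3 → 14, C4 → 10; minimax = 5.
0 ≠ 5, so there is no saddle point; optimal play is mixed.
C3 is strictly dominated by C1 (it gives Player I strictly more in every row), so Player II never plays it.
C4 is strictly dominated by C2 (it gives Player I strictly more in every row), so Player II never plays it.
On the remaining 2×2 (Up, Down vs C1, C2):
Let Player I play Up with probability p. Expected payoff against C1: 5p + (-4)(1−p) = 9p − 4; against C2: 0p + 5(1−p) = −5p + 5.
Setting these equal: 9p − 4 = −5p + 5 ⇒ 14p = 9 ⇒ p = 9/14, and the value is (9)·(9/14) − 4 = 25/14.
For Player II: with q = P(C1), equating Up's and Down's payoffs gives 5q = −9q + 5 ⇒ q = 5/14.

25/14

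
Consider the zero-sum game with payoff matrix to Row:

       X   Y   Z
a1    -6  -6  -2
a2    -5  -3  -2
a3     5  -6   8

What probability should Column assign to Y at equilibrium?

Row minima: a1 → -6, a2 → -5, a3 → -6; maximin = -5.
Column maxima: X → 5, Y → -3, Z → 8; minimax = -3.
-5 ≠ -3, so there is no saddle point; optimal play is mixed.
Z is strictly dominated by X (it gives Row strictly more in every row), so Column never plays it.
With Z eliminated, a1 is strictly dominated by a2 (a2 gives Row strictly more in every remaining column), so Row never plays it.
On the remaining 2×2 (a2, a3 vs X, Y):
Let Row play a2 with probability p. Expected payoff against X: (-5)p + 5(1−p) = −10p + 5; against Y: (-3)p + (-6)(1−p) = 3p − 6.
Setting these equal: −10p + 5 = 3p − 6 ⇒ −13p = -11 ⇒ p = 11/13, and the value is (-10)·(11/13) + 5 = -45/13.
For Column: with q = P(X), equating a2's and a3's payoffs gives −2q − 3 = 11q − 6 ⇒ q = 3/13.

10/13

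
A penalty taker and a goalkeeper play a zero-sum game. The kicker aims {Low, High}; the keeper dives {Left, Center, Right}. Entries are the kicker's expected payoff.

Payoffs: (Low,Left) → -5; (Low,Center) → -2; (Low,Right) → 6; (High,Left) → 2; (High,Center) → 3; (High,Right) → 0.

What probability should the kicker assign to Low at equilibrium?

Row minima: Low → -5, High → 0; maximin = 0.
Column maxima: Left → 2, Center → 3, Right → 6; minimax = 2.
0 ≠ 2, so there is no saddle point; optimal play is mixed.
Center is strictly dominated by Left (it gives the kicker strictly more in every row), so the keeper never plays it.
On the remaining 2×2 (Low, High vs Left, Right):
Let the kicker play Low with probability p. Expected payoff against Left: (-5)p + 2(1−p) = −7p + 2; against Right: 6p + 0(1−p) = 6p.
Setting these equal: −7p + 2 = 6p ⇒ −13p = -2 ⇒ p = 2/13, and the value is (-7)·(2/13) + 2 = 12/13.
For the keeper: with q = P(Left), equating Low's and High's payoffs gives −11q + 6 = 2q ⇒ q = 6/13.

2/13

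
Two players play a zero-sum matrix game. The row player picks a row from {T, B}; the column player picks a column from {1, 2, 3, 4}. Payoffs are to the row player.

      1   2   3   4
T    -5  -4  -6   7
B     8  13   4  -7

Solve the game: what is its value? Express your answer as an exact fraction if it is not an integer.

Row minima: T → -6, B → -7; maximin = -6.
Column maxima: 1 → 8, 2 → 13, 3 → 4, 4 → 7; minimax = 4.
-6 ≠ 4, so there is no saddle point; optimal play is mixed.
1 is strictly dominated by 3 (it gives the row player strictly more in every row), so the column player never plays it.
2 is strictly dominated by 3 (it gives the row player strictly more in every row), so the column player never plays it.
On the remaining 2×2 (T, B vs 3, 4):
Let the row player play T with probability p. Expected payoff against 3: (-6)p + 4(1−p) = −10p + 4; against 4: 7p + (-7)(1−p) = 14p − 7.
Setting these equal: −10p + 4 = 14p − 7 ⇒ −24p = -11 ⇒ p = 11/24, and the value is (-10)·(11/24) + 4 = -7/12.
For the column player: with q = P(3), equating T's and B's payoffs gives −13q + 7 = 11q − 7 ⇒ q = 7/12.

-7/12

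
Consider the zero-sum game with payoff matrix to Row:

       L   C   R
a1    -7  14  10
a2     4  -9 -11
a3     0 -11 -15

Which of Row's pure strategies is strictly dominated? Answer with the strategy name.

a2 gives a strictly higher payoff than a3 against every column: 4 > 0, -9 > -11, -11 > -15.
So a3 is strictly dominated and Row never plays it.

a3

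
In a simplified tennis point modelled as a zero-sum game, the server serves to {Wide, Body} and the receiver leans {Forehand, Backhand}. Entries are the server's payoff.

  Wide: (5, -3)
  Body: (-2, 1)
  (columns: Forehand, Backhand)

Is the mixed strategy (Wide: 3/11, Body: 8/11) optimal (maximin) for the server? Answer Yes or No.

Yes

Against Forehand this mix gives (3/11)·5 + (8/11)·(-2) = -1/11.
Against Backhand this mix gives (3/11)·(-3) + (8/11)·1 = -1/11.
All of the receiver's active replies (Forehand, Backhand) yield -1/11, and no column does worse for the server. The mix makes the receiver indifferent and guarantees -1/11, so it is optimal.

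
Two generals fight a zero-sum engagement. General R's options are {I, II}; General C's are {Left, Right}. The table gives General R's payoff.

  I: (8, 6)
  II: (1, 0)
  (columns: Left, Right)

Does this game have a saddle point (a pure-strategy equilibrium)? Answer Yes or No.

Row minima: I → 6, II → 0; maximin = 6.
Column maxima: Left → 8, Right → 6; minimax = 6.
maximin = minimax = 6, so a saddle point exists.

Yes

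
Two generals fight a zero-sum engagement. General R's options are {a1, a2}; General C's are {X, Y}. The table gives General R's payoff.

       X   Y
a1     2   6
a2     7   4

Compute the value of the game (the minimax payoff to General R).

Row minima: a1 → 2, a2 → 4; maximin = 4.
Column maxima: X → 7, Y → 6; minimax = 6.
4 ≠ 6, so there is no saddle point; optimal play is mixed.
Let General R play a1 with probability p. Expected payoff against X: 2p + 7(1−p) = −5p + 7; against Y: 6p + 4(1−p) = 2p + 4.
Setting these equal: −5p + 7 = 2p + 4 ⇒ −7p = -3 ⇒ p = 3/7, and the value is (-5)·(3/7) + 7 = 34/7.
For General C: with q = P(X), equating a1's and a2's payoffs gives −4q + 6 = 3q + 4 ⇒ q = 2/7.

34/7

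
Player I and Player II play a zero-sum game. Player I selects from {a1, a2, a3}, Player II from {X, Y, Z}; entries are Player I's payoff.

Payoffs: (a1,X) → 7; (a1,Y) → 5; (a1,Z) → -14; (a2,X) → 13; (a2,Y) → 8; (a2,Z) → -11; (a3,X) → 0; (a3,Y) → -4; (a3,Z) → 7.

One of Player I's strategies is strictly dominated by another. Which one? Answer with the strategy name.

a2 gives a strictly higher payoff than a1 against every column: 13 > 7, 8 > 5, -11 > -14.
So a1 is strictly dominated and Player I never plays it.

a1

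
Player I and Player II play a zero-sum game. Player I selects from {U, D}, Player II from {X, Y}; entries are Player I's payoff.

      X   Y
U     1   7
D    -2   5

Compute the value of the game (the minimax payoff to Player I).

1

Row minima: U → 1, D → -2; maximin = 1.
Column maxima: X → 1, Y → 7; minimax = 1.
Since maximin = minimax = 1, there is a saddle point and the value is 1.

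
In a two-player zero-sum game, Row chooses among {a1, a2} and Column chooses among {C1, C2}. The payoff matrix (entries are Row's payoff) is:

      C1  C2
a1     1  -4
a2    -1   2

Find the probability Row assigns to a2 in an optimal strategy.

Row minima: a1 → -4, a2 → -1; maximin = -1.
Column maxima: C1 → 1, C2 → 2; minimax = 1.
-1 ≠ 1, so there is no saddle point; optimal play is mixed.
Let Row play a1 with probability p. Expected payoff against C1: 1p + (-1)(1−p) = 2p − 1; against C2: (-4)p + 2(1−p) = −6p + 2.
Setting these equal: 2p − 1 = −6p + 2 ⇒ 8p = 3 ⇒ p = 3/8, and the value is (2)·(3/8) − 1 = -1/4.
For Column: with q = P(C1), equating a1's and a2's payoffs gives 5q − 4 = −3q + 2 ⇒ q = 3/4.

5/8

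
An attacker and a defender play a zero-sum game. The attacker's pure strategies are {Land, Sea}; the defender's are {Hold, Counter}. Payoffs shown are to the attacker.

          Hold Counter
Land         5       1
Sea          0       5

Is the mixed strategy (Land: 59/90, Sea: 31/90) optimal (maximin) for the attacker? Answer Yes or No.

Against Hold this mix gives (59/90)·5 + (31/90)·0 = 59/18.
Against Counter this mix gives (59/90)·1 + (31/90)·5 = 107/45.
The defender will play Counter, holding the attacker to 107/45. Shifting weight toward the row that does better against Counter would raise this floor (the equalizing mix achieves 25/9 against both Counter and Hold), so the proposed strategy is not optimal.

No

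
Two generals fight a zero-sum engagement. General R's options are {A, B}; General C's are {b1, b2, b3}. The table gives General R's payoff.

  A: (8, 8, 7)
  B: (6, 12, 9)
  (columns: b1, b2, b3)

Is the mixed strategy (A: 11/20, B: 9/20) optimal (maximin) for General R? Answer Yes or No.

No

Against b1 this mix gives (11/20)·8 + (9/20)·6 = 71/10.
Against b2 this mix gives (11/20)·8 + (9/20)·12 = 49/5.
Against b3 this mix gives (11/20)·7 + (9/20)·9 = 79/10.
General C will play b1, holding General R to 71/10. Shifting weight toward the row that does better against b1 would raise this floor (the equalizing mix achieves 15/2 against both b1 and b3), so the proposed strategy is not optimal.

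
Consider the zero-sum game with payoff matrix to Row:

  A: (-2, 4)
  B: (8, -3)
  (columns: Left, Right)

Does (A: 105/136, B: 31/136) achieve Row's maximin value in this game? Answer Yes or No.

No

Against Left this mix gives (105/136)·(-2) + (31/136)·8 = 19/68.
Against Right this mix gives (105/136)·4 + (31/136)·(-3) = 327/136.
Column will play Left, holding Row to 19/68. Shifting weight toward the row that does better against Left would raise this floor (the equalizing mix achieves 26/17 against both Left and Right), so the proposed strategy is not optimal.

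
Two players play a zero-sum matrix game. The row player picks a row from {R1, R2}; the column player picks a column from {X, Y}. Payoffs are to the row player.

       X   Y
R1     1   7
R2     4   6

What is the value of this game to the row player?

4

Row minima: R1 → 1, R2 → 4; maximin = 4.
Column maxima: X → 4, Y → 7; minimax = 4.
Since maximin = minimax = 4, there is a saddle point and the value is 4.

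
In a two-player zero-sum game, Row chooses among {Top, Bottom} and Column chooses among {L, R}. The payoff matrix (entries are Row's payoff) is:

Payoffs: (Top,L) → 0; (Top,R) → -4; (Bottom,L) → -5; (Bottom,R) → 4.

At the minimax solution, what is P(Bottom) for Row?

Row minima: Top → -4, Bottom → -5; maximin = -4.
Column maxima: L → 0, R → 4; minimax = 0.
-4 ≠ 0, so there is no saddle point; optimal play is mixed.
Let Row play Top with probability p. Expected payoff against L: 0p + (-5)(1−p) = 5p − 5; against R: (-4)p + 4(1−p) = −8p + 4.
Setting these equal: 5p − 5 = −8p + 4 ⇒ 13p = 9 ⇒ p = 9/13, and the value is (5)·(9/13) − 5 = -20/13.
For Column: with q = P(L), equating Top's and Bottom's payoffs gives 4q − 4 = −9q + 4 ⇒ q = 8/13.

4/13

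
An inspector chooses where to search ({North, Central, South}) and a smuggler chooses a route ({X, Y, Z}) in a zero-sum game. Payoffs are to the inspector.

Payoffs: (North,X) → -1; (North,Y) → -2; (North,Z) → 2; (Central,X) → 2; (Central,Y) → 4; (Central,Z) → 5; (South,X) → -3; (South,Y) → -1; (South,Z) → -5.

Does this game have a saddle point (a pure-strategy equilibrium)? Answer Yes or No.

Yes

Row minima: North → -2, Central → 2, South → -5; maximin = 2.
Column maxima: X → 2, Y → 4, Z → 5; minimax = 2.
maximin = minimax = 2, so a saddle point exists.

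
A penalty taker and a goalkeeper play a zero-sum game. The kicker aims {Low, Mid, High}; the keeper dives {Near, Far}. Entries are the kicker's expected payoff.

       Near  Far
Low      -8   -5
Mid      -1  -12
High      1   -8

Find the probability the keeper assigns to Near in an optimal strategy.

1/4

Row minima: Low → -8, Mid → -12, High → -8; maximin = -8.
Column maxima: Near → 1, Far → -5; minimax = -5.
-8 ≠ -5, so there is no saddle point; optimal play is mixed.
Mid is strictly dominated by High, so the kicker never plays it.
On the remaining 2×2 (Low, High vs Near, Far):
Let the kicker play Low with probability p. Expected payoff against Near: (-8)p + 1(1−p) = −9p + 1; against Far: (-5)p + (-8)(1−p) = 3p − 8.
Setting these equal: −9p + 1 = 3p − 8 ⇒ −12p = -9 ⇒ p = 3/4, and the value is (-9)·(3/4) + 1 = -23/4.
For the keeper: with q = P(Near), equating Low's and High's payoffs gives −3q − 5 = 9q − 8 ⇒ q = 1/4.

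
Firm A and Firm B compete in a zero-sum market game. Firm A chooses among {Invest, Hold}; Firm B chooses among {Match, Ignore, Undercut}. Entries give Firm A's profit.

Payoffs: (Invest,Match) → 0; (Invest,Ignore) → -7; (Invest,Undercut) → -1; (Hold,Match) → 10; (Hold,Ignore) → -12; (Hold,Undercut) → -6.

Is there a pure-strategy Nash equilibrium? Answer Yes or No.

Row minima: Invest → -7, Hold → -12; maximin = -7.
Column maxima: Match → 10, Ignore → -7, Undercut → -1; minimax = -7.
maximin = minimax = -7, so a saddle point exists.

Yes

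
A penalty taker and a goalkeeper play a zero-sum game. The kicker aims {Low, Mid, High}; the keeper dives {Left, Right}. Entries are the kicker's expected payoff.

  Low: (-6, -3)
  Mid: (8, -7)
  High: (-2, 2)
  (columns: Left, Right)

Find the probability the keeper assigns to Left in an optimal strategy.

Row minima: Low → -6, Mid → -7, High → -2; maximin = -2.
Column maxima: Left → 8, Right → 2; minimax = 2.
-2 ≠ 2, so there is no saddle point; optimal play is mixed.
Low is strictly dominated by High, so the kicker never plays it.
On the remaining 2×2 (Mid, High vs Left, Right):
Let the kicker play Mid with probability p. Expected payoff against Left: 8p + (-2)(1−p) = 10p − 2; against Right: (-7)p + 2(1−p) = −9p + 2.
Setting these equal: 10p − 2 = −9p + 2 ⇒ 19p = 4 ⇒ p = 4/19, and the value is (10)·(4/19) − 2 = 2/19.
For the keeper: with q = P(Left), equating Mid's and High's payoffs gives 15q − 7 = −4q + 2 ⇒ q = 9/19.

9/19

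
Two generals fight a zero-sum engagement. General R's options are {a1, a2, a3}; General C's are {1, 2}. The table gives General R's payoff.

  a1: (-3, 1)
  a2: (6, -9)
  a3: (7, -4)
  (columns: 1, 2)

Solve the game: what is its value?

Row minima: a1 → -3, a2 → -9, a3 → -4; maximin = -3.
Column maxima: 1 → 7, 2 → 1; minimax = 1.
-3 ≠ 1, so there is no saddle point; optimal play is mixed.
a2 is strictly dominated by a3, so General R never plays it.
On the remaining 2×2 (a1, a3 vs 1, 2):
Let General R play a1 with probability p. Expected payoff against 1: (-3)p + 7(1−p) = −10p + 7; against 2: 1p + (-4)(1−p) = 5p − 4.
Setting these equal: −10p + 7 = 5p − 4 ⇒ −15p = -11 ⇒ p = 11/15, and the value is (-10)·(11/15) + 7 = -1/3.
For General C: with q = P(1), equating a1's and a3's payoffs gives −4q + 1 = 11q − 4 ⇒ q = 1/3.

-1/3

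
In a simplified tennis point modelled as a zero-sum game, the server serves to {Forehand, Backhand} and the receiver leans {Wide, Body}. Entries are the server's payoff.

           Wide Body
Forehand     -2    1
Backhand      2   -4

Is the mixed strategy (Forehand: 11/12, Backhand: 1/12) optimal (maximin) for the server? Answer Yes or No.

Against Wide this mix gives (11/12)·(-2) + (1/12)·2 = -5/3.
Against Body this mix gives (11/12)·1 + (1/12)·(-4) = 7/12.
The receiver will play Wide, holding the server to -5/3. Shifting weight toward the row that does better against Wide would raise this floor (the equalizing mix achieves -2/3 against both Wide and Body), so the proposed strategy is not optimal.

No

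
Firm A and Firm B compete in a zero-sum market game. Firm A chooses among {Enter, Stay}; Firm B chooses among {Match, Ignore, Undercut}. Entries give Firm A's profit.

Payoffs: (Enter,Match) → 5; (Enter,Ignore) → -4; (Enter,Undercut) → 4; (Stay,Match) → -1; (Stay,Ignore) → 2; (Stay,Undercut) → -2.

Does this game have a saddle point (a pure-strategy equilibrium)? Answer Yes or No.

Row minima: Enter → -4, Stay → -2; maximin = -2.
Column maxima: Match → 5, Ignore → 2, Undercut → 4; minimax = 2.
-2 ≠ 2, so no pure-strategy equilibrium exists.

No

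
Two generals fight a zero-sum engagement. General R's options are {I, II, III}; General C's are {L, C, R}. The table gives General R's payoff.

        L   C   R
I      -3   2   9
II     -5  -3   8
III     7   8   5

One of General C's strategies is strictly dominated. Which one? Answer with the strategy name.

C

L holds General R's payoff strictly below C in every row: -3 < 2, -5 < -3, 7 < 8.
So C is strictly dominated for General C.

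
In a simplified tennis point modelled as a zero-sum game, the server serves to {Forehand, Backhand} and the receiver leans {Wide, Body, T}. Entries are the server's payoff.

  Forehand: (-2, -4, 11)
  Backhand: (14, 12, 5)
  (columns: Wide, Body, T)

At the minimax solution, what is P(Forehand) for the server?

7/22

Row minima: Forehand → -4, Backhand → 5; maximin = 5.
Column maxima: Wide → 14, Body → 12, T → 11; minimax = 11.
5 ≠ 11, so there is no saddle point; optimal play is mixed.
Wide is strictly dominated by Body (it gives the server strictly more in every row), so the receiver never plays it.
On the remaining 2×2 (Forehand, Backhand vs Body, T):
Let the server play Forehand with probability p. Expected payoff against Body: (-4)p + 12(1−p) = −16p + 12; against T: 11p + 5(1−p) = 6p + 5.
Setting these equal: −16p + 12 = 6p + 5 ⇒ −22p = -7 ⇒ p = 7/22, and the value is (-16)·(7/22) + 12 = 76/11.
For the receiver: with q = P(Body), equating Forehand's and Backhand's payoffs gives −15q + 11 = 7q + 5 ⇒ q = 3/11.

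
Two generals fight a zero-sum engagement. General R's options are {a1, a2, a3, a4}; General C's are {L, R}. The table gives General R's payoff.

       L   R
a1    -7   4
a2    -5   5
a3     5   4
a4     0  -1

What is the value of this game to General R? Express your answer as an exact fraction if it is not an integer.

Row minima: a1 → -7, a2 → -5, a3 → 4, a4 → -1; maximin = 4.
Column maxima: L → 5, R → 5; minimax = 5.
4 ≠ 5, so there is no saddle point; optimal play is mixed.
a1 is strictly dominated by a2, so General R never plays it.
a4 is strictly dominated by a3, so General R never plays it.
On the remaining 2×2 (a2, a3 vs L, R):
Let General R play a2 with probability p. Expected payoff against L: (-5)p + 5(1−p) = −10p + 5; against R: 5p + 4(1−p) = p + 4.
Setting these equal: −10p + 5 = p + 4 ⇒ −11p = -1 ⇒ p = 1/11, and the value is (-10)·(1/11) + 5 = 45/11.
For General C: with q = P(L), equating a2's and a3's payoffs gives −10q + 5 = q + 4 ⇒ q = 1/11.

45/11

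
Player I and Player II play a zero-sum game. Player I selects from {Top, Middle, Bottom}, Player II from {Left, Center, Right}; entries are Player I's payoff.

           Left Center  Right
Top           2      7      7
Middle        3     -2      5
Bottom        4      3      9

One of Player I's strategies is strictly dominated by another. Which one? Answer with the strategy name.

Middle

Bottom gives a strictly higher payoff than Middle against every column: 4 > 3, 3 > -2, 9 > 5.
So Middle is strictly dominated and Player I never plays it.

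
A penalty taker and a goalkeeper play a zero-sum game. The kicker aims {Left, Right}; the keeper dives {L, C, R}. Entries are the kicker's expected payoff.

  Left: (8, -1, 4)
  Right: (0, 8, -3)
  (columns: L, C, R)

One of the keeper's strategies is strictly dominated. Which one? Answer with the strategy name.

L

R holds the kicker's payoff strictly below L in every row: 4 < 8, -3 < 0.
So L is strictly dominated for the keeper.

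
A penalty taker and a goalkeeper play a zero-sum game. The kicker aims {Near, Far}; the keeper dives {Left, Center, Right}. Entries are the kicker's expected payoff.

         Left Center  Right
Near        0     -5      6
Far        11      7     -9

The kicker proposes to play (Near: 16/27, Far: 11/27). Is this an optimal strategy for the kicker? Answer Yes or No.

Against Left this mix gives (16/27)·0 + (11/27)·11 = 121/27.
Against Center this mix gives (16/27)·(-5) + (11/27)·7 = -1/9.
Against Right this mix gives (16/27)·6 + (11/27)·(-9) = -1/9.
All of the keeper's active replies (Center, Right) yield -1/9, and no column does worse for the kicker. The mix makes the keeper indifferent and guarantees -1/9, so it is optimal.

Yes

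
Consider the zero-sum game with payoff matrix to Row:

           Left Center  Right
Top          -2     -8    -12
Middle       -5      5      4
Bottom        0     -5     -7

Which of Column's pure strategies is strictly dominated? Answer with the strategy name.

Center

Right holds Row's payoff strictly below Center in every row: -12 < -8, 4 < 5, -7 < -5.
So Center is strictly dominated for Column.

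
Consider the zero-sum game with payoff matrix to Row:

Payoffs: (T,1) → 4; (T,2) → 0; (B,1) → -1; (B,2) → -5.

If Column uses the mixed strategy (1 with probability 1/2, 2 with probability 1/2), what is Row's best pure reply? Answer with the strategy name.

Expected payoff of T: (1/2)·4 + (1/2)·0 = 2.
Expected payoff of B: (1/2)·(-1) + (1/2)·(-5) = -3.
The largest is 2, so Row's best response is T.

T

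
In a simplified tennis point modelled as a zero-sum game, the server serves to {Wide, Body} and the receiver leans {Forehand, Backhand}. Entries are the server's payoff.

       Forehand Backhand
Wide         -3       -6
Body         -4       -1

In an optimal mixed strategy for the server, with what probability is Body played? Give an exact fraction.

Row minima: Wide → -6, Body → -4; maximin = -4.
Column maxima: Forehand → -3, Backhand → -1; minimax = -3.
-4 ≠ -3, so there is no saddle point; optimal play is mixed.
Let the server play Wide with probability p. Expected payoff against Forehand: (-3)p + (-4)(1−p) = p − 4; against Backhand: (-6)p + (-1)(1−p) = −5p − 1.
Setting these equal: p − 4 = −5p − 1 ⇒ 6p = 3 ⇒ p = 1/2, and the value is (1)·(1/2) − 4 = -7/2.
For the receiver: with q = P(Forehand), equating Wide's and Body's payoffs gives 3q − 6 = −3q − 1 ⇒ q = 5/6.

1/2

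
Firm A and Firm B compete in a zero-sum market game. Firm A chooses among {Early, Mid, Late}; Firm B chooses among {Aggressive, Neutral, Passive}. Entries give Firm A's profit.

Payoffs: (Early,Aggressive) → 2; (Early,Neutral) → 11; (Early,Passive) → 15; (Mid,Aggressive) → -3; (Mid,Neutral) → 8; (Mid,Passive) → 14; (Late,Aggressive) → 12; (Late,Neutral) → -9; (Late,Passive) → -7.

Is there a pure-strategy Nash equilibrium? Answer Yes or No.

No

Row minima: Early → 2, Mid → -3, Late → -9; maximin = 2.
Column maxima: Aggressive → 12, Neutral → 11, Passive → 15; minimax = 11.
2 ≠ 11, so no pure-strategy equilibrium exists.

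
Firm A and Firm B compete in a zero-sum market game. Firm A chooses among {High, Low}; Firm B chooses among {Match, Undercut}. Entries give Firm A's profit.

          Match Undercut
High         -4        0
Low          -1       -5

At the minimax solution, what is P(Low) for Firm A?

Row minima: High → -4, Low → -5; maximin = -4.
Column maxima: Match → -1, Undercut → 0; minimax = -1.
-4 ≠ -1, so there is no saddle point; optimal play is mixed.
Let Firm A play High with probability p. Expected payoff against Match: (-4)p + (-1)(1−p) = −3p − 1; against Undercut: 0p + (-5)(1−p) = 5p − 5.
Setting these equal: −3p − 1 = 5p − 5 ⇒ −8p = -4 ⇒ p = 1/2, and the value is (-3)·(1/2) − 1 = -5/2.
For Firm B: with q = P(Match), equating High's and Low's payoffs gives −4q = 4q − 5 ⇒ q = 5/8.

1/2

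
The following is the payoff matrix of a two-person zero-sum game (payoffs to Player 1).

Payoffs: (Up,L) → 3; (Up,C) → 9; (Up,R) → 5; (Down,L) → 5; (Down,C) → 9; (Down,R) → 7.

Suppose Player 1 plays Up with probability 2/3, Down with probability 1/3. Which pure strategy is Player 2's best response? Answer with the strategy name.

L

If Player 2 plays L, Player 1's expected payoff is (2/3)·3 + (1/3)·5 = 11/3.
If Player 2 plays C, Player 1's expected payoff is (2/3)·9 + (1/3)·9 = 9.
If Player 2 plays R, Player 1's expected payoff is (2/3)·5 + (1/3)·7 = 17/3.
Player 2 minimizes Player 1's payoff; the smallest is 11/3, so the best response is L.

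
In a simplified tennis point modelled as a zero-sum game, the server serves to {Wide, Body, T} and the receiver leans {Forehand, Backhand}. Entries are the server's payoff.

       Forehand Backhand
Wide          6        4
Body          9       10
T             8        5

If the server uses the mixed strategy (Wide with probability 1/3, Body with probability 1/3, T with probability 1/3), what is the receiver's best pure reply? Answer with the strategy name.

Backhand

If the receiver plays Forehand, the server's expected payoff is (1/3)·6 + (1/3)·9 + (1/3)·8 = 23/3.
If the receiver plays Backhand, the server's expected payoff is (1/3)·4 + (1/3)·10 + (1/3)·5 = 19/3.
The receiver minimizes the server's payoff; the smallest is 19/3, so the best response is Backhand.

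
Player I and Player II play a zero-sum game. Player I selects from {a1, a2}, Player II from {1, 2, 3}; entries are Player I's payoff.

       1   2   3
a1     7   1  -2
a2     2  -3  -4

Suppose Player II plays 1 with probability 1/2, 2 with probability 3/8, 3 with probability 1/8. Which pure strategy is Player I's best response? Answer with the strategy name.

Expected payoff of a1: (1/2)·7 + (3/8)·1 + (1/8)·(-2) = 29/8.
Expected payoff of a2: (1/2)·2 + (3/8)·(-3) + (1/8)·(-4) = -5/8.
The largest is 29/8, so Player I's best response is a1.

a1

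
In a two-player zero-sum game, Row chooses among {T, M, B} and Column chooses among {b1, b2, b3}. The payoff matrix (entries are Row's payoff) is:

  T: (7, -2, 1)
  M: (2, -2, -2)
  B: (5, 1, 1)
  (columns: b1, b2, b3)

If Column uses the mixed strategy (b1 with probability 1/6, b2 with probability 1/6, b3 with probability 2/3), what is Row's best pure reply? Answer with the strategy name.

B

Expected payoff of T: (1/6)·7 + (1/6)·(-2) + (2/3)·1 = 3/2.
Expected payoff of M: (1/6)·2 + (1/6)·(-2) + (2/3)·(-2) = -4/3.
Expected payoff of B: (1/6)·5 + (1/6)·1 + (2/3)·1 = 5/3.
The largest is 5/3, so Row's best response is B.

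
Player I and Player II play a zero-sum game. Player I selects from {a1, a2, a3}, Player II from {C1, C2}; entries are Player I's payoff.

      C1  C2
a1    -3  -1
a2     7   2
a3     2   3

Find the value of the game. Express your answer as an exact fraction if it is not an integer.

Row minima: a1 → -3, a2 → 2, a3 → 2; maximin = 2.
Column maxima: C1 → 7, C2 → 3; minimax = 3.
2 ≠ 3, so there is no saddle point; optimal play is mixed.
a1 is strictly dominated by a2, so Player I never plays it.
On the remaining 2×2 (a2, a3 vs C1, C2):
Let Player I play a2 with probability p. Expected payoff against C1: 7p + 2(1−p) = 5p + 2; against C2: 2p + 3(1−p) = −p + 3.
Setting these equal: 5p + 2 = −p + 3 ⇒ 6p = 1 ⇒ p = 1/6, and the value is (5)·(1/6) + 2 = 17/6.
For Player II: with q = P(C1), equating a2's and a3's payoffs gives 5q + 2 = −q + 3 ⇒ q = 1/6.

17/6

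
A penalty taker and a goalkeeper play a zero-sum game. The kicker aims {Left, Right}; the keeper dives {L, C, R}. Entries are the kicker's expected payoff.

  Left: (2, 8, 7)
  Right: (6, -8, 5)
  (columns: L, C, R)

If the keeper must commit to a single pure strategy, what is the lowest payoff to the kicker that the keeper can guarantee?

6

Column maxima: L → 6, C → 8, R → 7.
The smallest of these is 6.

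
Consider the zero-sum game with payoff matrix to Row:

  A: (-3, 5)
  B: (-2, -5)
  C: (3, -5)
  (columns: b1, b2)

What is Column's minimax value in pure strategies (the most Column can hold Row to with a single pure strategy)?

3

Column maxima: b1 → 3, b2 → 5.
The smallest of these is 3.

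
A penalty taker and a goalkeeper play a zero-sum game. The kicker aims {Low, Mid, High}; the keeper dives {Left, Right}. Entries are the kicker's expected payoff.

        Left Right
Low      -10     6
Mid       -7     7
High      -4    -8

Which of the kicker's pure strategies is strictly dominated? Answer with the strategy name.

Mid gives a strictly higher payoff than Low against every column: -7 > -10, 7 > 6.
So Low is strictly dominated and the kicker never plays it.

Low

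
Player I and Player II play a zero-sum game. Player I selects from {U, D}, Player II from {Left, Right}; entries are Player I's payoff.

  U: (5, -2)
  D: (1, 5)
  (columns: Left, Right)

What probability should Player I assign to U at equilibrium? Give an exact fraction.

4/11

Row minima: U → -2, D → 1; maximin = 1.
Column maxima: Left → 5, Right → 5; minimax = 5.
1 ≠ 5, so there is no saddle point; optimal play is mixed.
Let Player I play U with probability p. Expected payoff against Left: 5p + 1(1−p) = 4p + 1; against Right: (-2)p + 5(1−p) = −7p + 5.
Setting these equal: 4p + 1 = −7p + 5 ⇒ 11p = 4 ⇒ p = 4/11, and the value is (4)·(4/11) + 1 = 27/11.
For Player II: with q = P(Left), equating U's and D's payoffs gives 7q − 2 = −4q + 5 ⇒ q = 7/11.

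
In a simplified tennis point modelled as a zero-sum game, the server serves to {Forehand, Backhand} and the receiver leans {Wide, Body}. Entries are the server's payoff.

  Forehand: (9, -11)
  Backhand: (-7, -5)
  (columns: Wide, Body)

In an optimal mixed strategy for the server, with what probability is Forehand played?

1/11

Row minima: Forehand → -11, Backhand → -7; maximin = -7.
Column maxima: Wide → 9, Body → -5; minimax = -5.
-7 ≠ -5, so there is no saddle point; optimal play is mixed.
Let the server play Forehand with probability p. Expected payoff against Wide: 9p + (-7)(1−p) = 16p − 7; against Body: (-11)p + (-5)(1−p) = −6p − 5.
Setting these equal: 16p − 7 = −6p − 5 ⇒ 22p = 2 ⇒ p = 1/11, and the value is (16)·(1/11) − 7 = -61/11.
For the receiver: with q = P(Wide), equating Forehand's and Backhand's payoffs gives 20q − 11 = −2q − 5 ⇒ q = 3/11.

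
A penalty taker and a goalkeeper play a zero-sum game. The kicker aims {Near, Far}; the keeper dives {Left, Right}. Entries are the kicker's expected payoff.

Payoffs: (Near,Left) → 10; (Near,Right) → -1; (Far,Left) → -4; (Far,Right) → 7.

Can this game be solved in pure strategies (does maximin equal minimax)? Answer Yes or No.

No

Row minima: Near → -1, Far → -4; maximin = -1.
Column maxima: Left → 10, Right → 7; minimax = 7.
-1 ≠ 7, so no pure-strategy equilibrium exists.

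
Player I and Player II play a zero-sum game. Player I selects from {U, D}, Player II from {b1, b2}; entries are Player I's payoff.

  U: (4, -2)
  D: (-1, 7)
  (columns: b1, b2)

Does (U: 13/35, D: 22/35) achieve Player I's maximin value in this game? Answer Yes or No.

Against b1 this mix gives (13/35)·4 + (22/35)·(-1) = 6/7.
Against b2 this mix gives (13/35)·(-2) + (22/35)·7 = 128/35.
Player II will play b1, holding Player I to 6/7. Shifting weight toward the row that does better against b1 would raise this floor (the equalizing mix achieves 13/7 against both b1 and b2), so the proposed strategy is not optimal.

No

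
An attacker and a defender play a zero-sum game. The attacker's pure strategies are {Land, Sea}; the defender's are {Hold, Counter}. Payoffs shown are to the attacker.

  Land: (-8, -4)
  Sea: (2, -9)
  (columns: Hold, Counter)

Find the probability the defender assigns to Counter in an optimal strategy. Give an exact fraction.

Row minima: Land → -8, Sea → -9; maximin = -8.
Column maxima: Hold → 2, Counter → -4; minimax = -4.
-8 ≠ -4, so there is no saddle point; optimal play is mixed.
Let the attacker play Land with probability p. Expected payoff against Hold: (-8)p + 2(1−p) = −10p + 2; against Counter: (-4)p + (-9)(1−p) = 5p − 9.
Setting these equal: −10p + 2 = 5p − 9 ⇒ −15p = -11 ⇒ p = 11/15, and the value is (-10)·(11/15) + 2 = -16/3.
For the defender: with q = P(Hold), equating Land's and Sea's payoffs gives −4q − 4 = 11q − 9 ⇒ q = 1/3.

2/3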